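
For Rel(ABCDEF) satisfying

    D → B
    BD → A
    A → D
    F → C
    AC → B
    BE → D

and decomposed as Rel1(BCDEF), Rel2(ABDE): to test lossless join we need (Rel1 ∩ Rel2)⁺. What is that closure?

ABDE

Rel1 ∩ Rel2 = {BDE}.
BD → A applies, adding A
Closure: {ABDE}.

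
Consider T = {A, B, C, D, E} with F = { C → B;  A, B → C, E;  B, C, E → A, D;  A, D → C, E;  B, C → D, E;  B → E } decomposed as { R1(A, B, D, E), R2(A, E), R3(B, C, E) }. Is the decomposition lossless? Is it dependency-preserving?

lossy and not dependency-preserving

Lossless test (chase): applying each FD to every pair of rows produces no changes in the tableau, so no row becomes fully distinguished — the join is lossy.
Dependency preservation: the restricted closure of {A, B} across the fragments never reaches {C, E}, so A, B → C, E cannot be enforced without a join — not preserved.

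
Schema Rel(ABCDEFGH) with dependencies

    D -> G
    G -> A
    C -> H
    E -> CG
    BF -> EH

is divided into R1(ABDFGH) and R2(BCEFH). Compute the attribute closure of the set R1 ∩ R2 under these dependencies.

R1 ∩ R2 = {BFH}.
BF → EH applies, adding E
E → CG applies, adding CG
G → A applies, adding A
Closure: {ABCEFGH}.

ABCEFGH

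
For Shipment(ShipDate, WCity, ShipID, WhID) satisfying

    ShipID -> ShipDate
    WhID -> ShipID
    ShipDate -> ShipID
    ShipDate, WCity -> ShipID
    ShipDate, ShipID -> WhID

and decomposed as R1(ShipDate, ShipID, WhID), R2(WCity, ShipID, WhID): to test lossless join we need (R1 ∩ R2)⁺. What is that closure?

ShipDate, ShipID, WhID

R1 ∩ R2 = {ShipID, WhID}.
ShipID → ShipDate applies, adding ShipDate
Closure: {ShipDate, ShipID, WhID}.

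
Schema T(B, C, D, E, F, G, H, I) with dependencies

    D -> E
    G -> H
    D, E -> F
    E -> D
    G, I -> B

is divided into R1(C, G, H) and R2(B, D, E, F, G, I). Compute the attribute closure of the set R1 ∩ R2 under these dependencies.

G, H

R1 ∩ R2 = {G}.
G → H applies, adding H
Closure: {G, H}.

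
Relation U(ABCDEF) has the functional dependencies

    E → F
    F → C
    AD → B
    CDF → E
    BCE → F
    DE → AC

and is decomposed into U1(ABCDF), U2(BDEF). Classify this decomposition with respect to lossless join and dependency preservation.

lossless and dependency-preserving

Lossless test: (BDF)⁺ = {ABCDEF}, which contains all of one fragment — lossless.
Dependency preservation: CDF → E; BCE → F; DE → AC are not contained in any single fragment, but the restricted closure of each left-hand side across the fragments still reaches the right-hand side; the remaining FDs each lie inside some fragment. All dependencies are preserved.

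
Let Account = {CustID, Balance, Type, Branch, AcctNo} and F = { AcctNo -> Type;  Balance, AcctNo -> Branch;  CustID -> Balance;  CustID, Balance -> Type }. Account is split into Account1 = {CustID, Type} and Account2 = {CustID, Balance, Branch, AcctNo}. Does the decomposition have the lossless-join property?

Yes

Common attributes: Account1 ∩ Account2 = {CustID}.
Closure of {CustID}: CustID → Balance applies, adding Balance; CustID, Balance → Type applies, adding Type. So (CustID)⁺ = {CustID, Balance, Type}.
This closure contains every attribute of Account1, so Account1 ∩ Account2 → Account1. The join is lossless.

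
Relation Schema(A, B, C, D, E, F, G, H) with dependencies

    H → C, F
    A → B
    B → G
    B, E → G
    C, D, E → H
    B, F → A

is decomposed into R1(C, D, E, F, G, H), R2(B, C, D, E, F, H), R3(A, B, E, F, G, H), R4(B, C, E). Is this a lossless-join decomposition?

Chase test. Columns are A, B, C, D, E, F, G, H; row i has aⱼ where attribute j ∈ Ri, else bᵢⱼ.
Initial tableau (one row per fragment):
  row 1: b11 b12 a3 a4 a5 a6 a7 a8
  row 2: b21 a2 a3 a4 a5 a6 b27 a8
  row 3: a1 a2 b33 b34 a5 a6 a7 a8
  row 4: b41 a2 a3 b44 a5 b46 b47 b48
Rows 1 and 3 agree on H; apply H→C, F and equate their C, F entries.
Rows 2 and 3 agree on B; apply B→G and equate their G entries.
Rows 2 and 4 agree on B; apply B→G and equate their G entries.
Rows 2 and 3 agree on B, F; apply B, F→A and equate their A entries.
Row 2 is now all distinguished symbols — the join is lossless.

Yes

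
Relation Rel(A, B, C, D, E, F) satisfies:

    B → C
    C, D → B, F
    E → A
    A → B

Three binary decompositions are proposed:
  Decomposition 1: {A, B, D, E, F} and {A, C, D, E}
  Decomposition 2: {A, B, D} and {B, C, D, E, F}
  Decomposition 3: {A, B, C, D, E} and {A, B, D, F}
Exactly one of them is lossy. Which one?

Decomposition 1: common = {A, D, E}, closure = {A, B, C, D, E, F} → lossless.
Decomposition 2: common = {B, D}, closure = {B, C, D, F} → lossy.
Decomposition 3: common = {A, B, D}, closure = {A, B, C, D, F} → lossless.

Decomposition 2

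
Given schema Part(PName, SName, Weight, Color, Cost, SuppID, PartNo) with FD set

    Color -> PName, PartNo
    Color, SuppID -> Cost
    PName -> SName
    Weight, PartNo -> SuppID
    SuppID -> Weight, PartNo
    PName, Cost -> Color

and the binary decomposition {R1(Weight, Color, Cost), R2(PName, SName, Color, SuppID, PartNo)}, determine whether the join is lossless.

Common attributes: R1 ∩ R2 = {Color}.
Closure of {Color}: Color → PName, PartNo applies, adding PName, PartNo; PName → SName applies, adding SName. So (Color)⁺ = {PName, SName, Color, PartNo}.
The closure contains neither all of R1 = {Weight, Color, Cost} nor all of R2 = {PName, SName, Color, SuppID, PartNo}, so the common attributes are not a superkey of either fragment. The join is lossy.

No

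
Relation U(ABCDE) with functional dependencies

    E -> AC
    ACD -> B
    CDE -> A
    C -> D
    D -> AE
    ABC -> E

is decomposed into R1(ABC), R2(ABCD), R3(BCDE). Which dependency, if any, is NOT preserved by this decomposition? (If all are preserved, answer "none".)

E → AC: restricted closure across fragments reaches AC.
ACD → B lies within R2.
CDE → A: restricted closure across fragments reaches A.
C → D lies within R2.
D → AE: restricted closure across fragments reaches AE.
ABC → E: restricted closure across fragments reaches E.
Every dependency is enforceable on the fragments, so the decomposition is dependency-preserving.

none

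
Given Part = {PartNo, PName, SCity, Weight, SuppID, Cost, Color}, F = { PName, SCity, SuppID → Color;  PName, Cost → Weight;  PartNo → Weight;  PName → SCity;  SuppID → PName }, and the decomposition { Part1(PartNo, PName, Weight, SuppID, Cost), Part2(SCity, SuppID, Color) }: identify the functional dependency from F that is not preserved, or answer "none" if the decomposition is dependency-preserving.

PName → SCity

Check PName → SCity: no single fragment contains all of {PName, SCity}, and the restricted closure of {PName} across the fragments never reaches {SCity}.
PName, SCity, SuppID → Color is preserved.
PName, Cost → Weight is preserved.
PartNo → Weight is preserved.
SuppID → PName is preserved.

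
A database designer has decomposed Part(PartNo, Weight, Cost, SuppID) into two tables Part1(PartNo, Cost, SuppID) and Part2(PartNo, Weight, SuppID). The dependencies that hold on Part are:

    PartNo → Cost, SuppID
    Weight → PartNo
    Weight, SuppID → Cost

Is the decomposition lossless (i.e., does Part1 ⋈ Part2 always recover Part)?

Common attributes: Part1 ∩ Part2 = {PartNo, SuppID}.
Closure of {PartNo, SuppID}: PartNo → Cost, SuppID applies, adding Cost. So (PartNo, SuppID)⁺ = {PartNo, Cost, SuppID}.
This closure contains every attribute of Part1, so Part1 ∩ Part2 → Part1. The join is lossless.

Yes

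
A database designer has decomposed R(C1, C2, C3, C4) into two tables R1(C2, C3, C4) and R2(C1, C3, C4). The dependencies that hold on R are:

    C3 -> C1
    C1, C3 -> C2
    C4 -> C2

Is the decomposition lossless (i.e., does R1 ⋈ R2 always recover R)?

Common attributes: R1 ∩ R2 = {C3, C4}.
Closure of {C3, C4}: C3 → C1 applies, adding C1; C1, C3 → C2 applies, adding C2. So (C3, C4)⁺ = {C1, C2, C3, C4}.
This closure contains every attribute of R1, so R1 ∩ R2 → R1. The join is lossless.

Yes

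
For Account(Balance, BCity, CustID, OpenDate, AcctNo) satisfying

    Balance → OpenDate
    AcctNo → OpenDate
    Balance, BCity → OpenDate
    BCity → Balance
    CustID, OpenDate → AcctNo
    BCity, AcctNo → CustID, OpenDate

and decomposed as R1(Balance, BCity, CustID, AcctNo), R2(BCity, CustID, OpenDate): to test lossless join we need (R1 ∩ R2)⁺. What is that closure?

Balance, BCity, CustID, OpenDate, AcctNo

R1 ∩ R2 = {BCity, CustID}.
BCity → Balance applies, adding Balance
Balance → OpenDate applies, adding OpenDate
CustID, OpenDate → AcctNo applies, adding AcctNo
Closure: {Balance, BCity, CustID, OpenDate, AcctNo}.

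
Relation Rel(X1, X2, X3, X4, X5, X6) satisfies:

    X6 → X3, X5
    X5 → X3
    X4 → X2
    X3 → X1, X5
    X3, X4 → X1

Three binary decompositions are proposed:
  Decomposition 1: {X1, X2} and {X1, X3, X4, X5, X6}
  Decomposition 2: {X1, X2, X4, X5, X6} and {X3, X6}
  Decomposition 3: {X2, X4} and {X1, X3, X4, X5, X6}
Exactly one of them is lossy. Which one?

Decomposition 1

Decomposition 1: common = {X1}, closure = {X1} → lossy.
Decomposition 2: common = {X6}, closure = {X1, X3, X5, X6} → lossless.
Decomposition 3: common = {X4}, closure = {X2, X4} → lossless.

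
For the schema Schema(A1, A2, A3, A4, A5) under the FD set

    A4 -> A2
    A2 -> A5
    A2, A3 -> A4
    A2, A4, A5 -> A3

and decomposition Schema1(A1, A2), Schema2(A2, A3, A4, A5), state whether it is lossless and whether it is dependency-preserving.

Lossless test: (A2)⁺ = {A2, A5}, which is a superkey of neither fragment — lossy.
Dependency preservation: every FD's attributes lie within a single fragment, so each can be enforced locally — preserved.

lossy but dependency-preserving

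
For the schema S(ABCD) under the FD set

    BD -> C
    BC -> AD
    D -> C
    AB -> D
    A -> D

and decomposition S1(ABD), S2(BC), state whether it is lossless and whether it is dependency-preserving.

lossy and not dependency-preserving

Lossless test: (B)⁺ = {B}, which is a superkey of neither fragment — lossy.
Dependency preservation: the restricted closure of {BD} across the fragments never reaches {C}, so BD → C cannot be enforced without a join — not preserved.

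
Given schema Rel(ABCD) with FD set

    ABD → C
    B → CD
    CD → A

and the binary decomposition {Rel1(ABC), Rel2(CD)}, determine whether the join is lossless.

Common attributes: Rel1 ∩ Rel2 = {C}.
No dependency enlarges {C}, so (C)⁺ = {C}.
The closure contains neither all of Rel1 = {ABC} nor all of Rel2 = {CD}, so the common attributes are not a superkey of either fragment. The join is lossy.

No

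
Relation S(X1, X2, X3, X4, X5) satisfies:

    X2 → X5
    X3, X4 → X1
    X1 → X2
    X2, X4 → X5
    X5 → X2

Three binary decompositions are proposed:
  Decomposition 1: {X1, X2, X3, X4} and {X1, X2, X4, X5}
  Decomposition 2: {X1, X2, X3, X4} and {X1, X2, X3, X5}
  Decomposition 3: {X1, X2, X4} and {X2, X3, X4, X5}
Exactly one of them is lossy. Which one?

Decomposition 1: common = {X1, X2, X4}, closure = {X1, X2, X4, X5} → lossless.
Decomposition 2: common = {X1, X2, X3}, closure = {X1, X2, X3, X5} → lossless.
Decomposition 3: common = {X2, X4}, closure = {X2, X4, X5} → lossy.

Decomposition 3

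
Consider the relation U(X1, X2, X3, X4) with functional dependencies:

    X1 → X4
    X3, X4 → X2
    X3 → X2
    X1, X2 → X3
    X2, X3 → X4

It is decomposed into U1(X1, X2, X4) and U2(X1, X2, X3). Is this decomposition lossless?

Yes

Common attributes: U1 ∩ U2 = {X1, X2}.
Closure of {X1, X2}: X1 → X4 applies, adding X4; X1, X2 → X3 applies, adding X3. So (X1, X2)⁺ = {X1, X2, X3, X4}.
This closure contains every attribute of U1, so U1 ∩ U2 → U1. The join is lossless.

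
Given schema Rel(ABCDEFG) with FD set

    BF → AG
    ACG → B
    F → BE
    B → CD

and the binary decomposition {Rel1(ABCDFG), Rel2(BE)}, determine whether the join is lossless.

Common attributes: Rel1 ∩ Rel2 = {B}.
Closure of {B}: B → CD applies, adding CD. So (B)⁺ = {BCD}.
The closure contains neither all of Rel1 = {ABCDFG} nor all of Rel2 = {BE}, so the common attributes are not a superkey of either fragment. The join is lossy.

No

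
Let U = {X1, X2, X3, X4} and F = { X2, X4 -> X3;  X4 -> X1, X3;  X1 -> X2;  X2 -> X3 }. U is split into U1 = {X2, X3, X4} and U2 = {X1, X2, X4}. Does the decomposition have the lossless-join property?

Common attributes: U1 ∩ U2 = {X2, X4}.
Closure of {X2, X4}: X2, X4 → X3 applies, adding X3; X4 → X1, X3 applies, adding X1. So (X2, X4)⁺ = {X1, X2, X3, X4}.
This closure contains every attribute of U1, so U1 ∩ U2 → U1. The join is lossless.

Yes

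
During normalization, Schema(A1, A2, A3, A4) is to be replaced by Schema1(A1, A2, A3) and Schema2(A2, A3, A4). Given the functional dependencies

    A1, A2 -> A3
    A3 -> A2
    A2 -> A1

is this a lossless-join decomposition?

Yes

Common attributes: Schema1 ∩ Schema2 = {A2, A3}.
Closure of {A2, A3}: A2 → A1 applies, adding A1. So (A2, A3)⁺ = {A1, A2, A3}.
This closure contains every attribute of Schema1, so Schema1 ∩ Schema2 → Schema1. The join is lossless.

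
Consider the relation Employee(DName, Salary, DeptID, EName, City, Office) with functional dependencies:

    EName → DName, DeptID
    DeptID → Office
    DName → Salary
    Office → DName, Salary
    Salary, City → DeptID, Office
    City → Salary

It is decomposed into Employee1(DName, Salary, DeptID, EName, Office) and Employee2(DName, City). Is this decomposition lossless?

Common attributes: Employee1 ∩ Employee2 = {DName}.
Closure of {DName}: DName → Salary applies, adding Salary. So (DName)⁺ = {DName, Salary}.
The closure contains neither all of Employee1 = {DName, Salary, DeptID, EName, Office} nor all of Employee2 = {DName, City}, so the common attributes are not a superkey of either fragment. The join is lossy.

No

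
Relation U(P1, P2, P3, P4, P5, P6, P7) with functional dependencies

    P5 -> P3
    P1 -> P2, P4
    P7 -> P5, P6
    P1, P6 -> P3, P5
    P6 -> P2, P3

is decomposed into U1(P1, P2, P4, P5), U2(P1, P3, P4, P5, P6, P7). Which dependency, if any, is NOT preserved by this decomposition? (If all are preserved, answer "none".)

P6 -> P2, P3

Check P6 → P2, P3: no single fragment contains all of {P2, P3, P6}, and the restricted closure of {P6} across the fragments never reaches {P2, P3}.
P5 → P3 is preserved.
P1 → P2, P4 is preserved.
P7 → P5, P6 is preserved.
P1, P6 → P3, P5 is preserved.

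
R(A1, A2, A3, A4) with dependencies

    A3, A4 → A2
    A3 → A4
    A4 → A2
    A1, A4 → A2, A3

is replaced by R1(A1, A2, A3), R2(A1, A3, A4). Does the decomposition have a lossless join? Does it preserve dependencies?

lossless but not dependency-preserving

Lossless test: (A1, A3)⁺ = {A1, A2, A3, A4}, which contains all of one fragment — lossless.
Dependency preservation: the restricted closure of {A4} across the fragments never reaches {A2}, so A4 → A2 cannot be enforced without a join — not preserved.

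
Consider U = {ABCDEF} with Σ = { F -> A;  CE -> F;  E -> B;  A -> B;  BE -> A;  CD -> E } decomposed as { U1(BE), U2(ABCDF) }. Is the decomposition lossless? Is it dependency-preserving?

lossy and not dependency-preserving

Lossless test: (B)⁺ = {B}, which is a superkey of neither fragment — lossy.
Dependency preservation: the restricted closure of {CE} across the fragments never reaches {F}, so CE → F cannot be enforced without a join — not preserved.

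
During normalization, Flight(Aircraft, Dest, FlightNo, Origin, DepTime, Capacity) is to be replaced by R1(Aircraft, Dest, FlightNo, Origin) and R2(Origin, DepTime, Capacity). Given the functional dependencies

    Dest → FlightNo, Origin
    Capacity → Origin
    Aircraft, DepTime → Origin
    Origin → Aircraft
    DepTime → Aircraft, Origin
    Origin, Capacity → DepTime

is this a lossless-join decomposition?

Common attributes: R1 ∩ R2 = {Origin}.
Closure of {Origin}: Origin → Aircraft applies, adding Aircraft. So (Origin)⁺ = {Aircraft, Origin}.
The closure contains neither all of R1 = {Aircraft, Dest, FlightNo, Origin} nor all of R2 = {Origin, DepTime, Capacity}, so the common attributes are not a superkey of either fragment. The join is lossy.

No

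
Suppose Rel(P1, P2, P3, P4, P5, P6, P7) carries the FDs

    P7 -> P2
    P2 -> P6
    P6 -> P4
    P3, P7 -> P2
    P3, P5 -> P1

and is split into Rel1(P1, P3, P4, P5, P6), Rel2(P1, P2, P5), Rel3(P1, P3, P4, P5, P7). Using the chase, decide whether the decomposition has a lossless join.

Chase test. Columns are P1, P2, P3, P4, P5, P6, P7; row i has aⱼ where attribute j ∈ Reli, else bᵢⱼ.
Initial tableau (one row per fragment):
  row 1: a1 b12 a3 a4 a5 a6 b17
  row 2: a1 a2 b23 b24 a5 b26 b27
  row 3: a1 b32 a3 a4 a5 b36 a7
No row becomes fully distinguished — the join is lossy.

No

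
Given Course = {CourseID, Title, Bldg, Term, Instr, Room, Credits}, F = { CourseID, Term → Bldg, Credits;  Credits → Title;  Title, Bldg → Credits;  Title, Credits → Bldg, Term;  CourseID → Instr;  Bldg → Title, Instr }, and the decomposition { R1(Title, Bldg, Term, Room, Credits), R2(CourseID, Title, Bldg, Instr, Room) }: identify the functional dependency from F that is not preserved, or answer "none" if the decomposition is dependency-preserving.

Check CourseID, Term → Bldg, Credits: no single fragment contains all of {CourseID, Bldg, Term, Credits}, and the restricted closure of {CourseID, Term} across the fragments never reaches {Bldg, Credits}.
Credits → Title is preserved.
Title, Bldg → Credits is preserved.
Title, Credits → Bldg, Term is preserved.
CourseID → Instr is preserved.
Bldg → Title, Instr is preserved.

CourseID, Term → Bldg, Credits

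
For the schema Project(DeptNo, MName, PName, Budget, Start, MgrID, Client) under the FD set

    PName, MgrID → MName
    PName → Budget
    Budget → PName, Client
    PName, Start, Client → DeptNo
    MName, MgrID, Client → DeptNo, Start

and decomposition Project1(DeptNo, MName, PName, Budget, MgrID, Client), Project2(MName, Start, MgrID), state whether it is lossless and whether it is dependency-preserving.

lossy and not dependency-preserving

Lossless test: (MName, MgrID)⁺ = {MName, MgrID}, which is a superkey of neither fragment — lossy.
Dependency preservation: the restricted closure of {PName, Start, Client} across the fragments never reaches {DeptNo}, so PName, Start, Client → DeptNo cannot be enforced without a join — not preserved.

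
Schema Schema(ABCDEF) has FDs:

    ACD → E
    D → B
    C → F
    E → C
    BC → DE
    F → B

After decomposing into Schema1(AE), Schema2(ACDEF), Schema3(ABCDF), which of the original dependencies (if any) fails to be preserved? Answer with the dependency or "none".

ACD → E lies within Schema2.
D → B lies within Schema3.
C → F lies within Schema2.
E → C lies within Schema2.
BC → DE: restricted closure across fragments reaches DE.
F → B lies within Schema3.
Every dependency is enforceable on the fragments, so the decomposition is dependency-preserving.

none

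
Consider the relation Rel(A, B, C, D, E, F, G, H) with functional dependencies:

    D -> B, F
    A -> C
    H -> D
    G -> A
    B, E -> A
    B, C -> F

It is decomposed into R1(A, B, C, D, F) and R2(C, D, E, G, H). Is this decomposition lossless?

Common attributes: R1 ∩ R2 = {C, D}.
Closure of {C, D}: D → B, F applies, adding B, F. So (C, D)⁺ = {B, C, D, F}.
The closure contains neither all of R1 = {A, B, C, D, F} nor all of R2 = {C, D, E, G, H}, so the common attributes are not a superkey of either fragment. The join is lossy.

No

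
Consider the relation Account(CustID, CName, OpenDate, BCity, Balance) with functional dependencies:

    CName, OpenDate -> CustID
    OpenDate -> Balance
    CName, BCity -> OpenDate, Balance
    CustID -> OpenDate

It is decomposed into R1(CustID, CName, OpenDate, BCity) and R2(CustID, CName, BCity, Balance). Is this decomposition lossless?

Yes

Common attributes: R1 ∩ R2 = {CustID, CName, BCity}.
Closure of {CustID, CName, BCity}: CName, BCity → OpenDate, Balance applies, adding OpenDate, Balance. So (CustID, CName, BCity)⁺ = {CustID, CName, OpenDate, BCity, Balance}.
This closure contains every attribute of R1, so R1 ∩ R2 → R1. The join is lossless.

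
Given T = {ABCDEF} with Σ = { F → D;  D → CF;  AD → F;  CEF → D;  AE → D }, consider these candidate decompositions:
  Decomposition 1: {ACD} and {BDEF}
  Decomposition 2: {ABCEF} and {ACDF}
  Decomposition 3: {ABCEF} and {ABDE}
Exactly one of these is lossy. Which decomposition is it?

Decomposition 1

Decomposition 1: common = {D}, closure = {CDF} → lossy.
Decomposition 2: common = {ACF}, closure = {ACDF} → lossless.
Decomposition 3: common = {ABE}, closure = {ABCDEF} → lossless.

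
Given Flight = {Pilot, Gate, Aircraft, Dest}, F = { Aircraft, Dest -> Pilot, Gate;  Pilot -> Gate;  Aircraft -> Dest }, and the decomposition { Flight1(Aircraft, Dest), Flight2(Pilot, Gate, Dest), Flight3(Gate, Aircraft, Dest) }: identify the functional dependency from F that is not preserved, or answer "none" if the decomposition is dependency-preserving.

Check Aircraft, Dest → Pilot, Gate: no single fragment contains all of {Pilot, Gate, Aircraft, Dest}, and the restricted closure of {Aircraft, Dest} across the fragments never reaches {Pilot, Gate}.
Pilot → Gate is preserved.
Aircraft → Dest is preserved.

Aircraft, Dest -> Pilot, Gate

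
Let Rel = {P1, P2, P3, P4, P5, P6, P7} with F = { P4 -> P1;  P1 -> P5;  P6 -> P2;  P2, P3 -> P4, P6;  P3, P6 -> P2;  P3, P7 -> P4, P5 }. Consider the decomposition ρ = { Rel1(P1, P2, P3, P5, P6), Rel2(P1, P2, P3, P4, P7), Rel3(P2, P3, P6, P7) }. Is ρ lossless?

Chase test. Columns are P1, P2, P3, P4, P5, P6, P7; row i has aⱼ where attribute j ∈ Reli, else bᵢⱼ.
Initial tableau (one row per fragment):
  row 1: a1 a2 a3 b14 a5 a6 b17
  row 2: a1 a2 a3 a4 b25 b26 a7
  row 3: b31 a2 a3 b34 b35 a6 a7
Rows 1 and 2 agree on P1; apply P1→P5 and equate their P5 entries.
Rows 1 and 2 agree on P2, P3; apply P2, P3→P4, P6 and equate their P4, P6 entries.
Rows 1 and 3 agree on P2, P3; apply P2, P3→P4, P6 and equate their P4, P6 entries.
Rows 2 and 3 agree on P3, P7; apply P3, P7→P4, P5 and equate their P4, P5 entries.
Rows 1 and 3 agree on P4; apply P4→P1 and equate their P1 entries.
Row 2 is now all distinguished symbols — the join is lossless.

Yes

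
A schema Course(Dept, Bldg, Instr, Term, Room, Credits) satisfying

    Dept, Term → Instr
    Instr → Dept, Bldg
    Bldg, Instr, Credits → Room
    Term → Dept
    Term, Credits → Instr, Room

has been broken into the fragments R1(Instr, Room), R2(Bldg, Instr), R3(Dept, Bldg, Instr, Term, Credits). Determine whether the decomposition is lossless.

Chase test. Columns are Dept, Bldg, Instr, Term, Room, Credits; row i has aⱼ where attribute j ∈ Ri, else bᵢⱼ.
Initial tableau (one row per fragment):
  row 1: b11 b12 a3 b14 a5 b16
  row 2: b21 a2 a3 b24 b25 b26
  row 3: a1 a2 a3 a4 b35 a6
Rows 1 and 2 agree on Instr; apply Instr→Dept, Bldg and equate their Dept, Bldg entries.
Rows 1 and 3 agree on Instr; apply Instr→Dept, Bldg and equate their Dept, Bldg entries.
No row becomes fully distinguished — the join is lossy.

No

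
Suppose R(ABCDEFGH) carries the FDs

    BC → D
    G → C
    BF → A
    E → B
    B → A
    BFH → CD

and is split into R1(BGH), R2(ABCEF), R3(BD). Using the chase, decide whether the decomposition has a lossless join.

No

Chase test. Columns are ABCDEFGH; row i has aⱼ where attribute j ∈ Ri, else bᵢⱼ.
Initial tableau (one row per fragment):
  row 1: b11 a2 b13 b14 b15 b16 a7 a8
  row 2: a1 a2 a3 b24 a5 a6 b27 b28
  row 3: b31 a2 b33 a4 b35 b36 b37 b38
Rows 1 and 2 agree on B; apply B→A and equate their A entries.
Rows 1 and 3 agree on B; apply B→A and equate their A entries.
No row becomes fully distinguished — the join is lossy.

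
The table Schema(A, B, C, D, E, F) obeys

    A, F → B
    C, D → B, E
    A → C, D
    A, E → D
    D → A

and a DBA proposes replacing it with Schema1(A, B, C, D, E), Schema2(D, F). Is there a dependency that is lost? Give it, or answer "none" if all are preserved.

none

A, F → B: restricted closure across fragments reaches B.
C, D → B, E lies within Schema1.
A → C, D lies within Schema1.
A, E → D lies within Schema1.
D → A lies within Schema1.
Every dependency is enforceable on the fragments, so the decomposition is dependency-preserving.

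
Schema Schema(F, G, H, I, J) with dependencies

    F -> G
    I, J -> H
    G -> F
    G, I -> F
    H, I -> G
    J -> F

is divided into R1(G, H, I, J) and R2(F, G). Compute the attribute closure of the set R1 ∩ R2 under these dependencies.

R1 ∩ R2 = {G}.
G → F applies, adding F
Closure: {F, G}.

F, G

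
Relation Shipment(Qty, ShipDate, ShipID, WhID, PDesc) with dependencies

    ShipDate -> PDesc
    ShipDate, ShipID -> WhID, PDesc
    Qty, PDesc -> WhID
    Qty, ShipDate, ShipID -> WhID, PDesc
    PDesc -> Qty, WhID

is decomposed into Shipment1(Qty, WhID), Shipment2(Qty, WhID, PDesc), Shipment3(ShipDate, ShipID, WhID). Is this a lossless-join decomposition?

Chase test. Columns are Qty, ShipDate, ShipID, WhID, PDesc; row i has aⱼ where attribute j ∈ Shipmenti, else bᵢⱼ.
Initial tableau (one row per fragment):
  row 1: a1 b12 b13 a4 b15
  row 2: a1 b22 b23 a4 a5
  row 3: b31 a2 a3 a4 b35
No row becomes fully distinguished — the join is lossy.

No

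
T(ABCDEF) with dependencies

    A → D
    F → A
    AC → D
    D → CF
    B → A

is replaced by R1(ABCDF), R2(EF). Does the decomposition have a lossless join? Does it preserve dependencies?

Lossless test: (F)⁺ = {ACDF}, which is a superkey of neither fragment — lossy.
Dependency preservation: every FD's attributes lie within a single fragment, so each can be enforced locally — preserved.

lossy but dependency-preserving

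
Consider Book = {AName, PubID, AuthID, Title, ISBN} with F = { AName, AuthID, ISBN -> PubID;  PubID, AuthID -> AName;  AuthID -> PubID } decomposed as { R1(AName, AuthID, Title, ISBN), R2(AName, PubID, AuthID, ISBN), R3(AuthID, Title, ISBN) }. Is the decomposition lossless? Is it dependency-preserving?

Lossless test (chase): Rows 1 and 2 agree on AName, AuthID, ISBN; apply AName, AuthID, ISBN→PubID and equate their PubID entries. Rows 1 and 3 agree on AuthID; apply AuthID→PubID and equate their PubID entries. Rows 1 and 3 agree on PubID, AuthID; apply PubID, AuthID→AName and equate their AName entries. Row 1 is now all distinguished symbols — the join is lossless.
Dependency preservation: every FD's attributes lie within a single fragment, so each can be enforced locally — preserved.

lossless and dependency-preserving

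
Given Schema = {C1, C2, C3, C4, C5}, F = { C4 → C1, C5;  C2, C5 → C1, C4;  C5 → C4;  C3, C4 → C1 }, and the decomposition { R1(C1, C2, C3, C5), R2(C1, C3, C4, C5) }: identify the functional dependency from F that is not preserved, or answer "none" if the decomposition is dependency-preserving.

none

C4 → C1, C5 lies within R2.
C2, C5 → C1, C4: restricted closure across fragments reaches C1, C4.
C5 → C4 lies within R2.
C3, C4 → C1 lies within R2.
Every dependency is enforceable on the fragments, so the decomposition is dependency-preserving.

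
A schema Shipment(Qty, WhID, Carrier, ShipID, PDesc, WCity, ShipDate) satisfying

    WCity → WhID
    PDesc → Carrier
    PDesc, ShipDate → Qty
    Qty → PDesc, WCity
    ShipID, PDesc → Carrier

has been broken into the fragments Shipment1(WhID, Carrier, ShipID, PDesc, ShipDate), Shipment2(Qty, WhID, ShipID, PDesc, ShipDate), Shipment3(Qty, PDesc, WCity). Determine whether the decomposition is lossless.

Chase test. Columns are Qty, WhID, Carrier, ShipID, PDesc, WCity, ShipDate; row i has aⱼ where attribute j ∈ Shipmenti, else bᵢⱼ.
Initial tableau (one row per fragment):
  row 1: b11 a2 a3 a4 a5 b16 a7
  row 2: a1 a2 b23 a4 a5 b26 a7
  row 3: a1 b32 b33 b34 a5 a6 b37
Rows 1 and 2 agree on PDesc; apply PDesc→Carrier and equate their Carrier entries.
Rows 1 and 3 agree on PDesc; apply PDesc→Carrier and equate their Carrier entries.
Rows 1 and 2 agree on PDesc, ShipDate; apply PDesc, ShipDate→Qty and equate their Qty entries.
Rows 1 and 2 agree on Qty; apply Qty→PDesc, WCity and equate their PDesc, WCity entries.
Rows 1 and 3 agree on Qty; apply Qty→PDesc, WCity and equate their PDesc, WCity entries.
Rows 1 and 3 agree on WCity; apply WCity→WhID and equate their WhID entries.
Row 1 is now all distinguished symbols — the join is lossless.

Yes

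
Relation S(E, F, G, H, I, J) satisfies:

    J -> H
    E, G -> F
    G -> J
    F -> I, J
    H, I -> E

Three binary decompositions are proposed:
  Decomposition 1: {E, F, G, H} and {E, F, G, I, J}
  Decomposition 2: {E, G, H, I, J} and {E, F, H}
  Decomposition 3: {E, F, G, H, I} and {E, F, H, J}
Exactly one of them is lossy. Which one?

Decomposition 2

Decomposition 1: common = {E, F, G}, closure = {E, F, G, H, I, J} → lossless.
Decomposition 2: common = {E, H}, closure = {E, H} → lossy.
Decomposition 3: common = {E, F, H}, closure = {E, F, H, I, J} → lossless.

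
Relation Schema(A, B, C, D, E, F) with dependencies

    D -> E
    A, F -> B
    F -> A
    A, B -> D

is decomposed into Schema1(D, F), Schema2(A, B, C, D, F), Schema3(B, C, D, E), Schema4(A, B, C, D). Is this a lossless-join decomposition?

Chase test. Columns are A, B, C, D, E, F; row i has aⱼ where attribute j ∈ Schemai, else bᵢⱼ.
Initial tableau (one row per fragment):
  row 1: b11 b12 b13 a4 b15 a6
  row 2: a1 a2 a3 a4 b25 a6
  row 3: b31 a2 a3 a4 a5 b36
  row 4: a1 a2 a3 a4 b45 b46
Rows 1 and 2 agree on D; apply D→E and equate their E entries.
Rows 1 and 3 agree on D; apply D→E and equate their E entries.
Rows 1 and 4 agree on D; apply D→E and equate their E entries.
Rows 1 and 2 agree on F; apply F→A and equate their A entries.
Rows 1 and 2 agree on A, F; apply A, F→B and equate their B entries.
Row 2 is now all distinguished symbols — the join is lossless.

Yes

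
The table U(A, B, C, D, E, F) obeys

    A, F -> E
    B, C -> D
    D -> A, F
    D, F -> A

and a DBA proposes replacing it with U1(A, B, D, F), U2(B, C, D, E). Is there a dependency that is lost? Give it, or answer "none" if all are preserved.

A, F -> E

Check A, F → E: no single fragment contains all of {A, E, F}, and the restricted closure of {A, F} across the fragments never reaches {E}.
B, C → D is preserved.
D → A, F is preserved.
D, F → A is preserved.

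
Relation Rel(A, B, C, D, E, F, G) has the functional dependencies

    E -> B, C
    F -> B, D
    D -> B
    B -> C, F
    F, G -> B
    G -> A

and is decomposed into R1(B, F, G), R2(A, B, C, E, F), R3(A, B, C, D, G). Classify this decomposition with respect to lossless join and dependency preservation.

Lossless test (chase): Rows 1 and 2 agree on F; apply F→B, D and equate their B, D entries. Rows 1 and 2 agree on B; apply B→C, F and equate their C, F entries. Rows 1 and 3 agree on B; apply B→C, F and equate their C, F entries. Rows 1 and 3 agree on G; apply G→A and equate their A entries. Rows 1 and 3 agree on F; apply F→B, D and equate their B, D entries. No row becomes fully distinguished — the join is lossy.
Dependency preservation: F → B, D is not contained in any single fragment, but the restricted closure of its left-hand side across the fragments still reaches the right-hand side; the remaining FDs each lie inside some fragment. All dependencies are preserved.

lossy but dependency-preserving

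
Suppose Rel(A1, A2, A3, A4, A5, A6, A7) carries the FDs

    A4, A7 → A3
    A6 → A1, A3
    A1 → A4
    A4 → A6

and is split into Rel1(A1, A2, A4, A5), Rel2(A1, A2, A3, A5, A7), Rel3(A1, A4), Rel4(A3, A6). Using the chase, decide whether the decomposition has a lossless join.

Chase test. Columns are A1, A2, A3, A4, A5, A6, A7; row i has aⱼ where attribute j ∈ Reli, else bᵢⱼ.
Initial tableau (one row per fragment):
  row 1: a1 a2 b13 a4 a5 b16 b17
  row 2: a1 a2 a3 b24 a5 b26 a7
  row 3: a1 b32 b33 a4 b35 b36 b37
  row 4: b41 b42 a3 b44 b45 a6 b47
Rows 1 and 2 agree on A1; apply A1→A4 and equate their A4 entries.
Rows 1 and 2 agree on A4; apply A4→A6 and equate their A6 entries.
Rows 1 and 3 agree on A4; apply A4→A6 and equate their A6 entries.
Rows 1 and 2 agree on A6; apply A6→A1, A3 and equate their A1, A3 entries.
Rows 1 and 3 agree on A6; apply A6→A1, A3 and equate their A1, A3 entries.
No row becomes fully distinguished — the join is lossy.

No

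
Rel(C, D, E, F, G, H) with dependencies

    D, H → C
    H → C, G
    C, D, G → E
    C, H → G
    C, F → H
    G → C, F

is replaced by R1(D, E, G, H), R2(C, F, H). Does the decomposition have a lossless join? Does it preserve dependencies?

Lossless test: (H)⁺ = {C, F, G, H}, which contains all of one fragment — lossless.
Dependency preservation: D, H → C; H → C, G; C, D, G → E; C, H → G; G → C, F are not contained in any single fragment, but the restricted closure of each left-hand side across the fragments still reaches the right-hand side; the remaining FDs each lie inside some fragment. All dependencies are preserved.

lossless and dependency-preserving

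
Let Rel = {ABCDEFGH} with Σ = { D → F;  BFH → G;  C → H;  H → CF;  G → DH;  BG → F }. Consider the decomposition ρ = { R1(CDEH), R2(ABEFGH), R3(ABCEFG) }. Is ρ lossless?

No

Chase test. Columns are ABCDEFGH; row i has aⱼ where attribute j ∈ Ri, else bᵢⱼ.
Initial tableau (one row per fragment):
  row 1: b11 b12 a3 a4 a5 b16 b17 a8
  row 2: a1 a2 b23 b24 a5 a6 a7 a8
  row 3: a1 a2 a3 b34 a5 a6 a7 b38
Rows 1 and 3 agree on C; apply C→H and equate their H entries.
Rows 1 and 2 agree on H; apply H→CF and equate their CF entries.
Rows 2 and 3 agree on G; apply G→DH and equate their DH entries.
No row becomes fully distinguished — the join is lossy.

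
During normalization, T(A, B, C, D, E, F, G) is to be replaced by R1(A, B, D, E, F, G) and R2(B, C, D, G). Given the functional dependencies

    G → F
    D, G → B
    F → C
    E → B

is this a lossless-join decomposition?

Common attributes: R1 ∩ R2 = {B, D, G}.
Closure of {B, D, G}: G → F applies, adding F; F → C applies, adding C. So (B, D, G)⁺ = {B, C, D, F, G}.
This closure contains every attribute of R2, so R1 ∩ R2 → R2. The join is lossless.

Yes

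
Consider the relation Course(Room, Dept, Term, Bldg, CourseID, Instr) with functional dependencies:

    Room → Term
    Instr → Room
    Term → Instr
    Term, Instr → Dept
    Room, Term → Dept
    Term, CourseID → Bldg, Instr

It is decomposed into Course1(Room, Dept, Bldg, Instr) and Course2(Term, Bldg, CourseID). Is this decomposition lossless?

Common attributes: Course1 ∩ Course2 = {Bldg}.
No dependency enlarges {Bldg}, so (Bldg)⁺ = {Bldg}.
The closure contains neither all of Course1 = {Room, Dept, Bldg, Instr} nor all of Course2 = {Term, Bldg, CourseID}, so the common attributes are not a superkey of either fragment. The join is lossy.

No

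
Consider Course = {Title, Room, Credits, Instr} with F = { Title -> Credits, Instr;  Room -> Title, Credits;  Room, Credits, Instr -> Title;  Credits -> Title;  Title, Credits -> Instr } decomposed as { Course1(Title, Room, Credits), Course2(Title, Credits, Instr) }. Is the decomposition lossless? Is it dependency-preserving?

lossless and dependency-preserving

Lossless test: (Title, Credits)⁺ = {Title, Credits, Instr}, which contains all of one fragment — lossless.
Dependency preservation: Room, Credits, Instr → Title is not contained in any single fragment, but the restricted closure of its left-hand side across the fragments still reaches the right-hand side; the remaining FDs each lie inside some fragment. All dependencies are preserved.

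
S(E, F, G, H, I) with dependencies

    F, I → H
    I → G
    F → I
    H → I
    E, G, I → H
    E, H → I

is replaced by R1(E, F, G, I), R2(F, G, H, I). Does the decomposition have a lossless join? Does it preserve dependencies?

lossless but not dependency-preserving

Lossless test: (F, G, I)⁺ = {F, G, H, I}, which contains all of one fragment — lossless.
Dependency preservation: the restricted closure of {E, G, I} across the fragments never reaches {H}, so E, G, I → H cannot be enforced without a join — not preserved.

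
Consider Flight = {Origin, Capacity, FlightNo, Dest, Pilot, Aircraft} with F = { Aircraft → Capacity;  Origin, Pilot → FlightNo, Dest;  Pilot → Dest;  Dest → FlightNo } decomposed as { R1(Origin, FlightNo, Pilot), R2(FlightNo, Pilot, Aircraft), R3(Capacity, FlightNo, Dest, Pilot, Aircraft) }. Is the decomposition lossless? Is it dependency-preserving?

lossy but dependency-preserving

Lossless test (chase): Rows 2 and 3 agree on Aircraft; apply Aircraft→Capacity and equate their Capacity entries. Rows 1 and 2 agree on Pilot; apply Pilot→Dest and equate their Dest entries. Rows 1 and 3 agree on Pilot; apply Pilot→Dest and equate their Dest entries. No row becomes fully distinguished — the join is lossy.
Dependency preservation: Origin, Pilot → FlightNo, Dest is not contained in any single fragment, but the restricted closure of its left-hand side across the fragments still reaches the right-hand side; the remaining FDs each lie inside some fragment. All dependencies are preserved.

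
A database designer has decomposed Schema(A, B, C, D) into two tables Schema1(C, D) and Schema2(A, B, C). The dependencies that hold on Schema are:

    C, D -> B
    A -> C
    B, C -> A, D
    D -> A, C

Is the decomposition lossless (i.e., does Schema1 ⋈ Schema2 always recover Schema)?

Common attributes: Schema1 ∩ Schema2 = {C}.
No dependency enlarges {C}, so (C)⁺ = {C}.
The closure contains neither all of Schema1 = {C, D} nor all of Schema2 = {A, B, C}, so the common attributes are not a superkey of either fragment. The join is lossy.

No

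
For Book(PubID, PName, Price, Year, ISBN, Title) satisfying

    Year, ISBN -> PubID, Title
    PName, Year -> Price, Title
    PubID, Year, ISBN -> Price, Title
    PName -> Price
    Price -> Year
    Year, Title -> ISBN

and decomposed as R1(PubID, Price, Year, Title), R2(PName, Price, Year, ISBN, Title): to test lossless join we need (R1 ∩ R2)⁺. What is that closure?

R1 ∩ R2 = {Price, Year, Title}.
Year, Title → ISBN applies, adding ISBN
Year, ISBN → PubID, Title applies, adding PubID
Closure: {PubID, Price, Year, ISBN, Title}.

PubID, Price, Year, ISBN, Title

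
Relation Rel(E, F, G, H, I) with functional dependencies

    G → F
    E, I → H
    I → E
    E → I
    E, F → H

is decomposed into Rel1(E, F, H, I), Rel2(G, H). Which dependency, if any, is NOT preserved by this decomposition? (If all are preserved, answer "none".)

G → F

Check G → F: no single fragment contains all of {F, G}, and the restricted closure of {G} across the fragments never reaches {F}.
E, I → H is preserved.
I → E is preserved.
E → I is preserved.
E, F → H is preserved.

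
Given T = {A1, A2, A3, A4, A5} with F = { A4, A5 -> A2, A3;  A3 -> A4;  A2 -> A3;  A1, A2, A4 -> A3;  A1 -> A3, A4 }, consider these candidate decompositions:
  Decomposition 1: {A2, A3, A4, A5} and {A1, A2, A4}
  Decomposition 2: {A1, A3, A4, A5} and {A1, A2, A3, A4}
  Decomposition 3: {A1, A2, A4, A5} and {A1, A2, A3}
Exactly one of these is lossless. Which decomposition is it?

Decomposition 3

Decomposition 1: common = {A2, A4}, closure = {A2, A3, A4} → lossy.
Decomposition 2: common = {A1, A3, A4}, closure = {A1, A3, A4} → lossy.
Decomposition 3: common = {A1, A2}, closure = {A1, A2, A3, A4} → lossless.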